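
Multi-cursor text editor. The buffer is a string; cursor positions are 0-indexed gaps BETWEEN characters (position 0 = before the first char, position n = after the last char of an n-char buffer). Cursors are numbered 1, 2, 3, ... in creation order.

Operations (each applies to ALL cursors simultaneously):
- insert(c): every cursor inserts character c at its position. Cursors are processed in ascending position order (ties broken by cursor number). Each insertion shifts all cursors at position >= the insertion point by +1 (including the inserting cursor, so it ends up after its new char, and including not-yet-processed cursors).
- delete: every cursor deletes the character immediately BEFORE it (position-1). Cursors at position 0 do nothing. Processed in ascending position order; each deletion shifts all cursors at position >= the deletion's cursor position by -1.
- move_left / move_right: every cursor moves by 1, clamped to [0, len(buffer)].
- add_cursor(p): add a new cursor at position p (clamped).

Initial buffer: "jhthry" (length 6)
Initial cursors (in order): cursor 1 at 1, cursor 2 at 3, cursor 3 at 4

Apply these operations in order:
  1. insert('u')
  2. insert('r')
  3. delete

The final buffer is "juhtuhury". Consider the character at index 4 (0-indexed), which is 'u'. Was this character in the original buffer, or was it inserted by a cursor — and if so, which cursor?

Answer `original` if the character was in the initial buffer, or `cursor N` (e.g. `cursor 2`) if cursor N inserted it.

Answer: cursor 2

Derivation:
After op 1 (insert('u')): buffer="juhtuhury" (len 9), cursors c1@2 c2@5 c3@7, authorship .1..2.3..
After op 2 (insert('r')): buffer="jurhturhurry" (len 12), cursors c1@3 c2@7 c3@10, authorship .11..22.33..
After op 3 (delete): buffer="juhtuhury" (len 9), cursors c1@2 c2@5 c3@7, authorship .1..2.3..
Authorship (.=original, N=cursor N): . 1 . . 2 . 3 . .
Index 4: author = 2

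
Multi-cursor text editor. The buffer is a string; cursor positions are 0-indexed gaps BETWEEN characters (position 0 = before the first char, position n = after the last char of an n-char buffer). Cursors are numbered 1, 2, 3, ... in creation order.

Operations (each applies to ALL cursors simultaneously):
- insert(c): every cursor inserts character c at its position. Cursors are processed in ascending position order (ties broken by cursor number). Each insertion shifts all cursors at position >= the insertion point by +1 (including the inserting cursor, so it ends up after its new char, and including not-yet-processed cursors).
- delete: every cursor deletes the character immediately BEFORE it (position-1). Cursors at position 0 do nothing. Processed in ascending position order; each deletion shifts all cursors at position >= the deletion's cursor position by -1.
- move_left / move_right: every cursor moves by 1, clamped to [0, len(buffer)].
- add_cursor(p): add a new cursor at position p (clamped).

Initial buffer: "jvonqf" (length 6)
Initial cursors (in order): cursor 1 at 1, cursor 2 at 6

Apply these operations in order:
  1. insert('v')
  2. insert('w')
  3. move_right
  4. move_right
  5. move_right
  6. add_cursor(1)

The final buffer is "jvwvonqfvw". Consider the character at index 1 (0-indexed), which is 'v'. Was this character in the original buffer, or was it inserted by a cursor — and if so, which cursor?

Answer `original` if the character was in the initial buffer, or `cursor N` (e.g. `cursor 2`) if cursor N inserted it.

After op 1 (insert('v')): buffer="jvvonqfv" (len 8), cursors c1@2 c2@8, authorship .1.....2
After op 2 (insert('w')): buffer="jvwvonqfvw" (len 10), cursors c1@3 c2@10, authorship .11.....22
After op 3 (move_right): buffer="jvwvonqfvw" (len 10), cursors c1@4 c2@10, authorship .11.....22
After op 4 (move_right): buffer="jvwvonqfvw" (len 10), cursors c1@5 c2@10, authorship .11.....22
After op 5 (move_right): buffer="jvwvonqfvw" (len 10), cursors c1@6 c2@10, authorship .11.....22
After op 6 (add_cursor(1)): buffer="jvwvonqfvw" (len 10), cursors c3@1 c1@6 c2@10, authorship .11.....22
Authorship (.=original, N=cursor N): . 1 1 . . . . . 2 2
Index 1: author = 1

Answer: cursor 1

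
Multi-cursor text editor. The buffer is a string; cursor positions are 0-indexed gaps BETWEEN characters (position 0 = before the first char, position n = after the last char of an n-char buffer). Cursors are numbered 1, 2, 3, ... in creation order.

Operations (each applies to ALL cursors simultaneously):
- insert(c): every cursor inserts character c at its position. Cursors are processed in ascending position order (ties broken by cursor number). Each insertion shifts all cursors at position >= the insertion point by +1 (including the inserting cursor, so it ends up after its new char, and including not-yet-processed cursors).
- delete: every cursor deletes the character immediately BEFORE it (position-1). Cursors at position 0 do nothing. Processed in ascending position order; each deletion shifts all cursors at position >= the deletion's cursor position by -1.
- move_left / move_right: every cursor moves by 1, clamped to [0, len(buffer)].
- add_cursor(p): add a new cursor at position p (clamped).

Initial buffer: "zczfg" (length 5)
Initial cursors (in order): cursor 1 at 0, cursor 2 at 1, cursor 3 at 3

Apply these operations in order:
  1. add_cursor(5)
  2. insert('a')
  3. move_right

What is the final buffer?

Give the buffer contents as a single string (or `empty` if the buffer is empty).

Answer: azaczafga

Derivation:
After op 1 (add_cursor(5)): buffer="zczfg" (len 5), cursors c1@0 c2@1 c3@3 c4@5, authorship .....
After op 2 (insert('a')): buffer="azaczafga" (len 9), cursors c1@1 c2@3 c3@6 c4@9, authorship 1.2..3..4
After op 3 (move_right): buffer="azaczafga" (len 9), cursors c1@2 c2@4 c3@7 c4@9, authorship 1.2..3..4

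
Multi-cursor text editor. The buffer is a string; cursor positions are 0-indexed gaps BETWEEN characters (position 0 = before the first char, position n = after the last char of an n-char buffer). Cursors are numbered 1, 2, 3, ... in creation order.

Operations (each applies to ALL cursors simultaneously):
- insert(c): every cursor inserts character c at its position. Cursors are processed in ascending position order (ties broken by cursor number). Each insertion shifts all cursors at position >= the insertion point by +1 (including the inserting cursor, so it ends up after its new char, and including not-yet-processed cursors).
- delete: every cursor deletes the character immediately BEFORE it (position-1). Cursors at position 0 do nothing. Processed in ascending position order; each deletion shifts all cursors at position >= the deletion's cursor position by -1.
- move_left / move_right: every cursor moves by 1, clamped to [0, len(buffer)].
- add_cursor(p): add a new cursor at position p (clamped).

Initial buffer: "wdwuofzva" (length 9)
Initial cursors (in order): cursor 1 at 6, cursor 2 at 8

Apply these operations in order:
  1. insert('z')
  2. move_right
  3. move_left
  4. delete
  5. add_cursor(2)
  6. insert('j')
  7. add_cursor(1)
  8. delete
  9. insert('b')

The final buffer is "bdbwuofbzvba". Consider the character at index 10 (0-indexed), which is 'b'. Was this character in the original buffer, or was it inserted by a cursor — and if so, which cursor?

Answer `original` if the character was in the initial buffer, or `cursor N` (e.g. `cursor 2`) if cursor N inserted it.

Answer: cursor 2

Derivation:
After op 1 (insert('z')): buffer="wdwuofzzvza" (len 11), cursors c1@7 c2@10, authorship ......1..2.
After op 2 (move_right): buffer="wdwuofzzvza" (len 11), cursors c1@8 c2@11, authorship ......1..2.
After op 3 (move_left): buffer="wdwuofzzvza" (len 11), cursors c1@7 c2@10, authorship ......1..2.
After op 4 (delete): buffer="wdwuofzva" (len 9), cursors c1@6 c2@8, authorship .........
After op 5 (add_cursor(2)): buffer="wdwuofzva" (len 9), cursors c3@2 c1@6 c2@8, authorship .........
After op 6 (insert('j')): buffer="wdjwuofjzvja" (len 12), cursors c3@3 c1@8 c2@11, authorship ..3....1..2.
After op 7 (add_cursor(1)): buffer="wdjwuofjzvja" (len 12), cursors c4@1 c3@3 c1@8 c2@11, authorship ..3....1..2.
After op 8 (delete): buffer="dwuofzva" (len 8), cursors c4@0 c3@1 c1@5 c2@7, authorship ........
After op 9 (insert('b')): buffer="bdbwuofbzvba" (len 12), cursors c4@1 c3@3 c1@8 c2@11, authorship 4.3....1..2.
Authorship (.=original, N=cursor N): 4 . 3 . . . . 1 . . 2 .
Index 10: author = 2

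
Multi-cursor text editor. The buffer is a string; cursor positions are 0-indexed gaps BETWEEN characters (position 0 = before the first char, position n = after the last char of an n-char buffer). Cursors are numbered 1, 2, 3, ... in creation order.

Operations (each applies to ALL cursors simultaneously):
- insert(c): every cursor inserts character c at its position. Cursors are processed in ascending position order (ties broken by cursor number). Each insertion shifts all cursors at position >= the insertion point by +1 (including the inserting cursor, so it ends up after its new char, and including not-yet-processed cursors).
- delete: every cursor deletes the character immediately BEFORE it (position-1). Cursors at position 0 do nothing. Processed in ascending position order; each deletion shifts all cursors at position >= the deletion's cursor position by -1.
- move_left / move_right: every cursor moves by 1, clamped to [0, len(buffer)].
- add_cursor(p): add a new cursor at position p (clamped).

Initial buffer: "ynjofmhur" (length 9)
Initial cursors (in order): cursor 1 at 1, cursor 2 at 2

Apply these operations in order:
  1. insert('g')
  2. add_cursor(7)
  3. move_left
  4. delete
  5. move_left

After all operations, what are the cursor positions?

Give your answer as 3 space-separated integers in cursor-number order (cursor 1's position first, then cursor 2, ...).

Answer: 0 0 2

Derivation:
After op 1 (insert('g')): buffer="ygngjofmhur" (len 11), cursors c1@2 c2@4, authorship .1.2.......
After op 2 (add_cursor(7)): buffer="ygngjofmhur" (len 11), cursors c1@2 c2@4 c3@7, authorship .1.2.......
After op 3 (move_left): buffer="ygngjofmhur" (len 11), cursors c1@1 c2@3 c3@6, authorship .1.2.......
After op 4 (delete): buffer="ggjfmhur" (len 8), cursors c1@0 c2@1 c3@3, authorship 12......
After op 5 (move_left): buffer="ggjfmhur" (len 8), cursors c1@0 c2@0 c3@2, authorship 12......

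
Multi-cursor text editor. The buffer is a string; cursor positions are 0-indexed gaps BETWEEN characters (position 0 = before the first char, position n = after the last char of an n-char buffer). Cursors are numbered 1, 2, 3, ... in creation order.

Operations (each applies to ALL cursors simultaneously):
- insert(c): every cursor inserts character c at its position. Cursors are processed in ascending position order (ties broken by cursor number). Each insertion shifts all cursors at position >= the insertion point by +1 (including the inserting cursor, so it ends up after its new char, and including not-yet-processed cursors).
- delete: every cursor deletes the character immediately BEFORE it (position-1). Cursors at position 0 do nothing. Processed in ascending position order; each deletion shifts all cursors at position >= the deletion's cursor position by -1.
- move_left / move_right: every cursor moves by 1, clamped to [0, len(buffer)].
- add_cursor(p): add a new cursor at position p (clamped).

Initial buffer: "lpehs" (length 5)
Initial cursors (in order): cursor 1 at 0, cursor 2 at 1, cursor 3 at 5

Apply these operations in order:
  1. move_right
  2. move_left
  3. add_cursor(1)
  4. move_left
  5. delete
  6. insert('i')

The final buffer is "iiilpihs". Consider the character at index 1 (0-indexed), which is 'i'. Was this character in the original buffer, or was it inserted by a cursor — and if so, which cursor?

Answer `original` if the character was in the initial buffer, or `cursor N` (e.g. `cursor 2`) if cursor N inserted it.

After op 1 (move_right): buffer="lpehs" (len 5), cursors c1@1 c2@2 c3@5, authorship .....
After op 2 (move_left): buffer="lpehs" (len 5), cursors c1@0 c2@1 c3@4, authorship .....
After op 3 (add_cursor(1)): buffer="lpehs" (len 5), cursors c1@0 c2@1 c4@1 c3@4, authorship .....
After op 4 (move_left): buffer="lpehs" (len 5), cursors c1@0 c2@0 c4@0 c3@3, authorship .....
After op 5 (delete): buffer="lphs" (len 4), cursors c1@0 c2@0 c4@0 c3@2, authorship ....
After op 6 (insert('i')): buffer="iiilpihs" (len 8), cursors c1@3 c2@3 c4@3 c3@6, authorship 124..3..
Authorship (.=original, N=cursor N): 1 2 4 . . 3 . .
Index 1: author = 2

Answer: cursor 2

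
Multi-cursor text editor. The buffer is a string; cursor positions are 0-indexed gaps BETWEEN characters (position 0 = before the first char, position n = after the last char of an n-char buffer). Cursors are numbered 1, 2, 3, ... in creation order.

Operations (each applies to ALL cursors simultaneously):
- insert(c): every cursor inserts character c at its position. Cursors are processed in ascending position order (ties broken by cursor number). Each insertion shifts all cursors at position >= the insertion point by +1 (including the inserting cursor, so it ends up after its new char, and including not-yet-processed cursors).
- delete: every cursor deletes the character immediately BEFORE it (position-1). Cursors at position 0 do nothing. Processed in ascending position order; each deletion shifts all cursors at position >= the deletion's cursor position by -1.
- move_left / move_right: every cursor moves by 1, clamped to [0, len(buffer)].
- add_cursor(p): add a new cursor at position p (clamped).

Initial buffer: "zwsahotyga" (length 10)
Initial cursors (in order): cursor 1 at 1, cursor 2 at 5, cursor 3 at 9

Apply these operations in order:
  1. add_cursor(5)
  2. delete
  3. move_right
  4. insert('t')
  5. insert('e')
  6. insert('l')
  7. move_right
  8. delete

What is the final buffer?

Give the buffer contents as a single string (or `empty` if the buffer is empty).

After op 1 (add_cursor(5)): buffer="zwsahotyga" (len 10), cursors c1@1 c2@5 c4@5 c3@9, authorship ..........
After op 2 (delete): buffer="wsotya" (len 6), cursors c1@0 c2@2 c4@2 c3@5, authorship ......
After op 3 (move_right): buffer="wsotya" (len 6), cursors c1@1 c2@3 c4@3 c3@6, authorship ......
After op 4 (insert('t')): buffer="wtsotttyat" (len 10), cursors c1@2 c2@6 c4@6 c3@10, authorship .1..24...3
After op 5 (insert('e')): buffer="wtesotteetyate" (len 14), cursors c1@3 c2@9 c4@9 c3@14, authorship .11..2424...33
After op 6 (insert('l')): buffer="wtelsotteelltyatel" (len 18), cursors c1@4 c2@12 c4@12 c3@18, authorship .111..242424...333
After op 7 (move_right): buffer="wtelsotteelltyatel" (len 18), cursors c1@5 c2@13 c4@13 c3@18, authorship .111..242424...333
After op 8 (delete): buffer="wtelotteelyate" (len 14), cursors c1@4 c2@10 c4@10 c3@14, authorship .111.24242..33

Answer: wtelotteelyate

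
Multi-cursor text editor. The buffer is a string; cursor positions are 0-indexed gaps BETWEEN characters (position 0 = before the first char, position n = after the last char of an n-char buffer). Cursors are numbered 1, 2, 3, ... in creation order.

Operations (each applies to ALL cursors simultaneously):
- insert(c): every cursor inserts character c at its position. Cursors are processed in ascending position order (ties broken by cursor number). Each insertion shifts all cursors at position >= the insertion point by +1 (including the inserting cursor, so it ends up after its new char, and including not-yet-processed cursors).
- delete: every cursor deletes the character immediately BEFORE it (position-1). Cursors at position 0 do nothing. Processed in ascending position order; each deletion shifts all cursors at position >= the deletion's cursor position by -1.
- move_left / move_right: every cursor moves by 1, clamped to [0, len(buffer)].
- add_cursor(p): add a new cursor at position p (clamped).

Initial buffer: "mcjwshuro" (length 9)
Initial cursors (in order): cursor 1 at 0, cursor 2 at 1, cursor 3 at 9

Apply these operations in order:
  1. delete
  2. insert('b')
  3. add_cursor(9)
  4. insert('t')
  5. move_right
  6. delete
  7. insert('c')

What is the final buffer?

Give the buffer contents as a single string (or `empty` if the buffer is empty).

After op 1 (delete): buffer="cjwshur" (len 7), cursors c1@0 c2@0 c3@7, authorship .......
After op 2 (insert('b')): buffer="bbcjwshurb" (len 10), cursors c1@2 c2@2 c3@10, authorship 12.......3
After op 3 (add_cursor(9)): buffer="bbcjwshurb" (len 10), cursors c1@2 c2@2 c4@9 c3@10, authorship 12.......3
After op 4 (insert('t')): buffer="bbttcjwshurtbt" (len 14), cursors c1@4 c2@4 c4@12 c3@14, authorship 1212.......433
After op 5 (move_right): buffer="bbttcjwshurtbt" (len 14), cursors c1@5 c2@5 c4@13 c3@14, authorship 1212.......433
After op 6 (delete): buffer="bbtjwshurt" (len 10), cursors c1@3 c2@3 c3@10 c4@10, authorship 121......4
After op 7 (insert('c')): buffer="bbtccjwshurtcc" (len 14), cursors c1@5 c2@5 c3@14 c4@14, authorship 12112......434

Answer: bbtccjwshurtcc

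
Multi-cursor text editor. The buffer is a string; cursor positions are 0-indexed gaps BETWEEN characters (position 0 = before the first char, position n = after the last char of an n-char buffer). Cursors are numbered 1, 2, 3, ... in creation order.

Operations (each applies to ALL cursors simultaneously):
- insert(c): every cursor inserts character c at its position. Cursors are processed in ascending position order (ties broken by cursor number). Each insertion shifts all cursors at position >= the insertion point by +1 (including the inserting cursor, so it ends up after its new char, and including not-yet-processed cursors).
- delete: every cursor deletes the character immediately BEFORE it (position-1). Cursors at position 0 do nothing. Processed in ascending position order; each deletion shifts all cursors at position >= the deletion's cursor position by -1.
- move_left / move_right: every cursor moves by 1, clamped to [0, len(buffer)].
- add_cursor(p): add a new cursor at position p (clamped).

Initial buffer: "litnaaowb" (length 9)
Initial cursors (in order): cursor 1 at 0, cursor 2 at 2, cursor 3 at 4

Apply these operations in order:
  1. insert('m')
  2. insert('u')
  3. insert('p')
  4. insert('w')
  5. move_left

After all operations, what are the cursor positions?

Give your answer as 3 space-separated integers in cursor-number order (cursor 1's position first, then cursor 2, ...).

Answer: 3 9 15

Derivation:
After op 1 (insert('m')): buffer="mlimtnmaaowb" (len 12), cursors c1@1 c2@4 c3@7, authorship 1..2..3.....
After op 2 (insert('u')): buffer="mulimutnmuaaowb" (len 15), cursors c1@2 c2@6 c3@10, authorship 11..22..33.....
After op 3 (insert('p')): buffer="muplimuptnmupaaowb" (len 18), cursors c1@3 c2@8 c3@13, authorship 111..222..333.....
After op 4 (insert('w')): buffer="mupwlimupwtnmupwaaowb" (len 21), cursors c1@4 c2@10 c3@16, authorship 1111..2222..3333.....
After op 5 (move_left): buffer="mupwlimupwtnmupwaaowb" (len 21), cursors c1@3 c2@9 c3@15, authorship 1111..2222..3333.....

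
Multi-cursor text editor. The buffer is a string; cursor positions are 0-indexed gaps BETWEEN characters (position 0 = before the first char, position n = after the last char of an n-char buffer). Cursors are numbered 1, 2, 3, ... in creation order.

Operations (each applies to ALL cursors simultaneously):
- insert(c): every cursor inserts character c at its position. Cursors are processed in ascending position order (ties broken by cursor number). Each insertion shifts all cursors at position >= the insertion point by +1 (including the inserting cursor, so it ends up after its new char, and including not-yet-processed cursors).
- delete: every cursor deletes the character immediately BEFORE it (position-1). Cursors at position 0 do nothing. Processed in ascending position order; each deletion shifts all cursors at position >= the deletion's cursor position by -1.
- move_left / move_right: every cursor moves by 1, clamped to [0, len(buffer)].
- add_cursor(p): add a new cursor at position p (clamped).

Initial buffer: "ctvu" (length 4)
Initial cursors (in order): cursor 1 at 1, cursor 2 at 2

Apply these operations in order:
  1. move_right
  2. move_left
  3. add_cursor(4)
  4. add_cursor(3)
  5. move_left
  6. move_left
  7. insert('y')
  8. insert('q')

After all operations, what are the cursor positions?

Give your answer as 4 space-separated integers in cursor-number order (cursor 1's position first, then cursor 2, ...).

Answer: 4 4 10 7

Derivation:
After op 1 (move_right): buffer="ctvu" (len 4), cursors c1@2 c2@3, authorship ....
After op 2 (move_left): buffer="ctvu" (len 4), cursors c1@1 c2@2, authorship ....
After op 3 (add_cursor(4)): buffer="ctvu" (len 4), cursors c1@1 c2@2 c3@4, authorship ....
After op 4 (add_cursor(3)): buffer="ctvu" (len 4), cursors c1@1 c2@2 c4@3 c3@4, authorship ....
After op 5 (move_left): buffer="ctvu" (len 4), cursors c1@0 c2@1 c4@2 c3@3, authorship ....
After op 6 (move_left): buffer="ctvu" (len 4), cursors c1@0 c2@0 c4@1 c3@2, authorship ....
After op 7 (insert('y')): buffer="yycytyvu" (len 8), cursors c1@2 c2@2 c4@4 c3@6, authorship 12.4.3..
After op 8 (insert('q')): buffer="yyqqcyqtyqvu" (len 12), cursors c1@4 c2@4 c4@7 c3@10, authorship 1212.44.33..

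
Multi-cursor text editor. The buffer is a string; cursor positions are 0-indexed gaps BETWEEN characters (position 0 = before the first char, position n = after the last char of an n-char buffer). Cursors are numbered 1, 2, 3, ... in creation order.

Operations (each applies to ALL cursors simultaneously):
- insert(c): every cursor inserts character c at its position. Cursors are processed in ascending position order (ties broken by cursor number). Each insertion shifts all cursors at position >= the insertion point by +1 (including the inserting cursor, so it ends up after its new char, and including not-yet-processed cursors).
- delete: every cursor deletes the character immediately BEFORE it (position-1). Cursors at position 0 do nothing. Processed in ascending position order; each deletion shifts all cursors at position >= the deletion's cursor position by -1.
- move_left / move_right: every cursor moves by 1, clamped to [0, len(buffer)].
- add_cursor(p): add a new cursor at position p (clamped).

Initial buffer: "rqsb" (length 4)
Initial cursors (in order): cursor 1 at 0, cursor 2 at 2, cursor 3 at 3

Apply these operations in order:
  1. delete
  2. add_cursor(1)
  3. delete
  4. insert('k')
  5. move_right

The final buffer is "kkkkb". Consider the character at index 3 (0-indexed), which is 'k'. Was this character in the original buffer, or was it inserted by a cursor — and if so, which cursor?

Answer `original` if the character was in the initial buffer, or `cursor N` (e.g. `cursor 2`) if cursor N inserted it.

After op 1 (delete): buffer="rb" (len 2), cursors c1@0 c2@1 c3@1, authorship ..
After op 2 (add_cursor(1)): buffer="rb" (len 2), cursors c1@0 c2@1 c3@1 c4@1, authorship ..
After op 3 (delete): buffer="b" (len 1), cursors c1@0 c2@0 c3@0 c4@0, authorship .
After op 4 (insert('k')): buffer="kkkkb" (len 5), cursors c1@4 c2@4 c3@4 c4@4, authorship 1234.
After op 5 (move_right): buffer="kkkkb" (len 5), cursors c1@5 c2@5 c3@5 c4@5, authorship 1234.
Authorship (.=original, N=cursor N): 1 2 3 4 .
Index 3: author = 4

Answer: cursor 4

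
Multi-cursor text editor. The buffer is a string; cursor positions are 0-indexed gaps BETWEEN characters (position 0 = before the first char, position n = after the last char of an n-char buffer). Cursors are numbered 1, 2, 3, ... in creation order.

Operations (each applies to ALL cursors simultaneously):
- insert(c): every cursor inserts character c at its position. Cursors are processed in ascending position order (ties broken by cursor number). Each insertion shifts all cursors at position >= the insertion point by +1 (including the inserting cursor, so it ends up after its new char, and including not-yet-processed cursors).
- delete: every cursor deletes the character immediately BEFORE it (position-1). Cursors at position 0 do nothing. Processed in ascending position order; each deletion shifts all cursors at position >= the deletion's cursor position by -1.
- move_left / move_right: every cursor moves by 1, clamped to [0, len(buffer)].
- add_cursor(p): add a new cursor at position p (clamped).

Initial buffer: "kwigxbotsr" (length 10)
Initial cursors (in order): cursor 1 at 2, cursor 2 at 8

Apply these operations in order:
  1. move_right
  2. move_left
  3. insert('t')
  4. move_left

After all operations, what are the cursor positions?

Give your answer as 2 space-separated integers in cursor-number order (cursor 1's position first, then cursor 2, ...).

Answer: 2 9

Derivation:
After op 1 (move_right): buffer="kwigxbotsr" (len 10), cursors c1@3 c2@9, authorship ..........
After op 2 (move_left): buffer="kwigxbotsr" (len 10), cursors c1@2 c2@8, authorship ..........
After op 3 (insert('t')): buffer="kwtigxbottsr" (len 12), cursors c1@3 c2@10, authorship ..1......2..
After op 4 (move_left): buffer="kwtigxbottsr" (len 12), cursors c1@2 c2@9, authorship ..1......2..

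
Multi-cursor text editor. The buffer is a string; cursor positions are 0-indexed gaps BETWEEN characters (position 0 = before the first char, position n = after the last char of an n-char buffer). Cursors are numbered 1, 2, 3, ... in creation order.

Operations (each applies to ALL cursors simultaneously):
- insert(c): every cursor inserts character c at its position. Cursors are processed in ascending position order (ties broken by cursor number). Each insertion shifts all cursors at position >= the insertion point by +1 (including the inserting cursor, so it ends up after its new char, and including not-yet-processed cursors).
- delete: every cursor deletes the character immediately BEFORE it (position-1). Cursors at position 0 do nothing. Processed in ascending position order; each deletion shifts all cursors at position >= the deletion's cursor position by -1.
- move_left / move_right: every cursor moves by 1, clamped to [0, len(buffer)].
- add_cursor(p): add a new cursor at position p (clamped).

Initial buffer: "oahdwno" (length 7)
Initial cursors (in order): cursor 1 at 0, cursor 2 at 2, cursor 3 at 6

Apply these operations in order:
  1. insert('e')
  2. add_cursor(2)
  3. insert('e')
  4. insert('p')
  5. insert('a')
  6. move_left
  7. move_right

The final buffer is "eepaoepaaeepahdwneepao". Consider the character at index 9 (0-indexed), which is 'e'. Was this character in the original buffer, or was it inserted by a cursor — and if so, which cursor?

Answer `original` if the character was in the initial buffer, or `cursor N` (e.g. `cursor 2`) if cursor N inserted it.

Answer: cursor 2

Derivation:
After op 1 (insert('e')): buffer="eoaehdwneo" (len 10), cursors c1@1 c2@4 c3@9, authorship 1..2....3.
After op 2 (add_cursor(2)): buffer="eoaehdwneo" (len 10), cursors c1@1 c4@2 c2@4 c3@9, authorship 1..2....3.
After op 3 (insert('e')): buffer="eeoeaeehdwneeo" (len 14), cursors c1@2 c4@4 c2@7 c3@13, authorship 11.4.22....33.
After op 4 (insert('p')): buffer="eepoepaeephdwneepo" (len 18), cursors c1@3 c4@6 c2@10 c3@17, authorship 111.44.222....333.
After op 5 (insert('a')): buffer="eepaoepaaeepahdwneepao" (len 22), cursors c1@4 c4@8 c2@13 c3@21, authorship 1111.444.2222....3333.
After op 6 (move_left): buffer="eepaoepaaeepahdwneepao" (len 22), cursors c1@3 c4@7 c2@12 c3@20, authorship 1111.444.2222....3333.
After op 7 (move_right): buffer="eepaoepaaeepahdwneepao" (len 22), cursors c1@4 c4@8 c2@13 c3@21, authorship 1111.444.2222....3333.
Authorship (.=original, N=cursor N): 1 1 1 1 . 4 4 4 . 2 2 2 2 . . . . 3 3 3 3 .
Index 9: author = 2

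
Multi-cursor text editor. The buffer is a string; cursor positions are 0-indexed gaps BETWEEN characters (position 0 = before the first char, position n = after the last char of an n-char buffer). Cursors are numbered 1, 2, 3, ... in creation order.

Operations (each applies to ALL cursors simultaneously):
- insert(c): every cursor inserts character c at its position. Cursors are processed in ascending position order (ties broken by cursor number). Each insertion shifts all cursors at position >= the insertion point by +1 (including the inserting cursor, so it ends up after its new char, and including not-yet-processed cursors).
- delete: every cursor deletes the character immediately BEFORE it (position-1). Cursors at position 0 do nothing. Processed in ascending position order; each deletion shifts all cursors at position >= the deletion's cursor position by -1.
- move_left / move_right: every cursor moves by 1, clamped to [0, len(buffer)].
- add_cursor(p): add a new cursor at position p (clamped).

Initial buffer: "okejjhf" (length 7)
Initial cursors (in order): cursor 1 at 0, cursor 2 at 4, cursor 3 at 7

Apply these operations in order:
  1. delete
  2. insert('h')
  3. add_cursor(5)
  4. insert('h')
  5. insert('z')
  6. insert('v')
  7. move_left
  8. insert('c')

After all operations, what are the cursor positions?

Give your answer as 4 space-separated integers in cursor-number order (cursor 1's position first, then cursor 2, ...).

After op 1 (delete): buffer="okejh" (len 5), cursors c1@0 c2@3 c3@5, authorship .....
After op 2 (insert('h')): buffer="hokehjhh" (len 8), cursors c1@1 c2@5 c3@8, authorship 1...2..3
After op 3 (add_cursor(5)): buffer="hokehjhh" (len 8), cursors c1@1 c2@5 c4@5 c3@8, authorship 1...2..3
After op 4 (insert('h')): buffer="hhokehhhjhhh" (len 12), cursors c1@2 c2@8 c4@8 c3@12, authorship 11...224..33
After op 5 (insert('z')): buffer="hhzokehhhzzjhhhz" (len 16), cursors c1@3 c2@11 c4@11 c3@16, authorship 111...22424..333
After op 6 (insert('v')): buffer="hhzvokehhhzzvvjhhhzv" (len 20), cursors c1@4 c2@14 c4@14 c3@20, authorship 1111...2242424..3333
After op 7 (move_left): buffer="hhzvokehhhzzvvjhhhzv" (len 20), cursors c1@3 c2@13 c4@13 c3@19, authorship 1111...2242424..3333
After op 8 (insert('c')): buffer="hhzcvokehhhzzvccvjhhhzcv" (len 24), cursors c1@4 c2@16 c4@16 c3@23, authorship 11111...224242244..33333

Answer: 4 16 23 16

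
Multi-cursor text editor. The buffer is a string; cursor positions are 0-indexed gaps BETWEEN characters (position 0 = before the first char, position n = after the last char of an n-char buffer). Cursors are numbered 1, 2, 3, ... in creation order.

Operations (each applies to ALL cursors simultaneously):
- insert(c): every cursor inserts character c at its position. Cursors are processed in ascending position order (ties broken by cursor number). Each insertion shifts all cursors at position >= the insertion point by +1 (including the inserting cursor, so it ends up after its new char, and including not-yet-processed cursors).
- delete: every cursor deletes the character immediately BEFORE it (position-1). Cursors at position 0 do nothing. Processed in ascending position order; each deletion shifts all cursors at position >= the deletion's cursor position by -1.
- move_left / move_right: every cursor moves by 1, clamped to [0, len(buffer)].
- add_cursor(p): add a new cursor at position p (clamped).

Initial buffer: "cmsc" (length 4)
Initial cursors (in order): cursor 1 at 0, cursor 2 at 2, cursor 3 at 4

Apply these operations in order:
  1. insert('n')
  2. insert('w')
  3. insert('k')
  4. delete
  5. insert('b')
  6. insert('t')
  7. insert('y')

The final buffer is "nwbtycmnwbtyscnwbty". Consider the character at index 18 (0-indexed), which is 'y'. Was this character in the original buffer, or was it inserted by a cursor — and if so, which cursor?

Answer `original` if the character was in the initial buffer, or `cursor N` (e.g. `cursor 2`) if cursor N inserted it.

After op 1 (insert('n')): buffer="ncmnscn" (len 7), cursors c1@1 c2@4 c3@7, authorship 1..2..3
After op 2 (insert('w')): buffer="nwcmnwscnw" (len 10), cursors c1@2 c2@6 c3@10, authorship 11..22..33
After op 3 (insert('k')): buffer="nwkcmnwkscnwk" (len 13), cursors c1@3 c2@8 c3@13, authorship 111..222..333
After op 4 (delete): buffer="nwcmnwscnw" (len 10), cursors c1@2 c2@6 c3@10, authorship 11..22..33
After op 5 (insert('b')): buffer="nwbcmnwbscnwb" (len 13), cursors c1@3 c2@8 c3@13, authorship 111..222..333
After op 6 (insert('t')): buffer="nwbtcmnwbtscnwbt" (len 16), cursors c1@4 c2@10 c3@16, authorship 1111..2222..3333
After op 7 (insert('y')): buffer="nwbtycmnwbtyscnwbty" (len 19), cursors c1@5 c2@12 c3@19, authorship 11111..22222..33333
Authorship (.=original, N=cursor N): 1 1 1 1 1 . . 2 2 2 2 2 . . 3 3 3 3 3
Index 18: author = 3

Answer: cursor 3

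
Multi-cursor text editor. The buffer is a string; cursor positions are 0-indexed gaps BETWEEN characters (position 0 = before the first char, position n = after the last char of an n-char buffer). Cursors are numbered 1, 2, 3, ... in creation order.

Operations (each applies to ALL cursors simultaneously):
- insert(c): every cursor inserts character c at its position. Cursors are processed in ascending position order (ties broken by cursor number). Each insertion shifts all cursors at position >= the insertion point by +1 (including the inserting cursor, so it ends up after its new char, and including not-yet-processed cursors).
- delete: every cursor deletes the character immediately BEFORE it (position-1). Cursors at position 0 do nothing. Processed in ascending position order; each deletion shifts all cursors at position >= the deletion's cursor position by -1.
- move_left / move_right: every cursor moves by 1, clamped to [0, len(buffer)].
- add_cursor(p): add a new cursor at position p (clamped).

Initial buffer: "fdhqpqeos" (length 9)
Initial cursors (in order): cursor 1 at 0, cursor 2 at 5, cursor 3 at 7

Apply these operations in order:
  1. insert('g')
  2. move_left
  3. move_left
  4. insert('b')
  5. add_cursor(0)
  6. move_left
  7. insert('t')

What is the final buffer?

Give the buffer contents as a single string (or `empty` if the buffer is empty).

After op 1 (insert('g')): buffer="gfdhqpgqegos" (len 12), cursors c1@1 c2@7 c3@10, authorship 1.....2..3..
After op 2 (move_left): buffer="gfdhqpgqegos" (len 12), cursors c1@0 c2@6 c3@9, authorship 1.....2..3..
After op 3 (move_left): buffer="gfdhqpgqegos" (len 12), cursors c1@0 c2@5 c3@8, authorship 1.....2..3..
After op 4 (insert('b')): buffer="bgfdhqbpgqbegos" (len 15), cursors c1@1 c2@7 c3@11, authorship 11....2.2.3.3..
After op 5 (add_cursor(0)): buffer="bgfdhqbpgqbegos" (len 15), cursors c4@0 c1@1 c2@7 c3@11, authorship 11....2.2.3.3..
After op 6 (move_left): buffer="bgfdhqbpgqbegos" (len 15), cursors c1@0 c4@0 c2@6 c3@10, authorship 11....2.2.3.3..
After op 7 (insert('t')): buffer="ttbgfdhqtbpgqtbegos" (len 19), cursors c1@2 c4@2 c2@9 c3@14, authorship 1411....22.2.33.3..

Answer: ttbgfdhqtbpgqtbegos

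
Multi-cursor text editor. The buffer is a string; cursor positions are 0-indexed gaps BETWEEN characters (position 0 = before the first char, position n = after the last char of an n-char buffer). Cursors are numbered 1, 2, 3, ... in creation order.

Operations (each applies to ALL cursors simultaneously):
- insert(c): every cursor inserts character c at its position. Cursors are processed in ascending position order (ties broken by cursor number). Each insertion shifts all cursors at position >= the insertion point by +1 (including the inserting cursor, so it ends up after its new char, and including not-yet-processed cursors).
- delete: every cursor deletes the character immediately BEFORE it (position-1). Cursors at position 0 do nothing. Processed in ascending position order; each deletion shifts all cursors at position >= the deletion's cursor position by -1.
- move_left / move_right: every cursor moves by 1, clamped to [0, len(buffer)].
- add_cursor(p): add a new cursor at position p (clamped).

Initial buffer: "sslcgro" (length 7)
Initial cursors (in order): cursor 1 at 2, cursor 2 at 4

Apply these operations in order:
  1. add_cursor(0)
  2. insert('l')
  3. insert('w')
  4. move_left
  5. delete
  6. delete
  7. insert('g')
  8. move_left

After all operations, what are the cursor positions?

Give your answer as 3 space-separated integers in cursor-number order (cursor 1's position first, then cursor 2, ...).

After op 1 (add_cursor(0)): buffer="sslcgro" (len 7), cursors c3@0 c1@2 c2@4, authorship .......
After op 2 (insert('l')): buffer="lssllclgro" (len 10), cursors c3@1 c1@4 c2@7, authorship 3..1..2...
After op 3 (insert('w')): buffer="lwsslwlclwgro" (len 13), cursors c3@2 c1@6 c2@10, authorship 33..11..22...
After op 4 (move_left): buffer="lwsslwlclwgro" (len 13), cursors c3@1 c1@5 c2@9, authorship 33..11..22...
After op 5 (delete): buffer="wsswlcwgro" (len 10), cursors c3@0 c1@3 c2@6, authorship 3..1..2...
After op 6 (delete): buffer="wswlwgro" (len 8), cursors c3@0 c1@2 c2@4, authorship 3.1.2...
After op 7 (insert('g')): buffer="gwsgwlgwgro" (len 11), cursors c3@1 c1@4 c2@7, authorship 33.11.22...
After op 8 (move_left): buffer="gwsgwlgwgro" (len 11), cursors c3@0 c1@3 c2@6, authorship 33.11.22...

Answer: 3 6 0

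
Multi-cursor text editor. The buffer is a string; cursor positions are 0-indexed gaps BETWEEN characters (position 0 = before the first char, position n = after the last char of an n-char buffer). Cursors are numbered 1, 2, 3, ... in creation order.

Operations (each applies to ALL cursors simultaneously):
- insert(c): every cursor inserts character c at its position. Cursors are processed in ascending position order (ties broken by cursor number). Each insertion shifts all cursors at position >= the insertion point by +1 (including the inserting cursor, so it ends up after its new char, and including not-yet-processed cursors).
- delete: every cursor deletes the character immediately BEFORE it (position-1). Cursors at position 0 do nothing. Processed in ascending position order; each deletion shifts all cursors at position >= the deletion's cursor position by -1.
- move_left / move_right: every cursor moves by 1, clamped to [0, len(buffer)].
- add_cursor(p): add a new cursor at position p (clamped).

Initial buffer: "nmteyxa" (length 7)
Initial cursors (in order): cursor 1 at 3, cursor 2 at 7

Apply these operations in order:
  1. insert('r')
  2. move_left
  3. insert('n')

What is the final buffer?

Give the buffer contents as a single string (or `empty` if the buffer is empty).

After op 1 (insert('r')): buffer="nmtreyxar" (len 9), cursors c1@4 c2@9, authorship ...1....2
After op 2 (move_left): buffer="nmtreyxar" (len 9), cursors c1@3 c2@8, authorship ...1....2
After op 3 (insert('n')): buffer="nmtnreyxanr" (len 11), cursors c1@4 c2@10, authorship ...11....22

Answer: nmtnreyxanr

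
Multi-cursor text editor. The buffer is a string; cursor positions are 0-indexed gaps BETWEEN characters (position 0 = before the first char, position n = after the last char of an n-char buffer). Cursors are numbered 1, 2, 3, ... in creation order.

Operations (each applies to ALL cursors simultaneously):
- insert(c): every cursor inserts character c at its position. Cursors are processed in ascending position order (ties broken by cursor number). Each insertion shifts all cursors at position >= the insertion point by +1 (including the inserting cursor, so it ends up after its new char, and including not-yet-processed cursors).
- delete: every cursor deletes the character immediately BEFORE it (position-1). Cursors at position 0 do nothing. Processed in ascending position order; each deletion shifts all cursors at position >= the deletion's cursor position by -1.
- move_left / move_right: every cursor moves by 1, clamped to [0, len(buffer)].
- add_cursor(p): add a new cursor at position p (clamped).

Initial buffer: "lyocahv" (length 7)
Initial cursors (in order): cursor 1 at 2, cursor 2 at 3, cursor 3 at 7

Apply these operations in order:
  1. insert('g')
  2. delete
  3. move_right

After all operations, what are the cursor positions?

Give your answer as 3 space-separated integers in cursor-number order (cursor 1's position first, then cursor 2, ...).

Answer: 3 4 7

Derivation:
After op 1 (insert('g')): buffer="lygogcahvg" (len 10), cursors c1@3 c2@5 c3@10, authorship ..1.2....3
After op 2 (delete): buffer="lyocahv" (len 7), cursors c1@2 c2@3 c3@7, authorship .......
After op 3 (move_right): buffer="lyocahv" (len 7), cursors c1@3 c2@4 c3@7, authorship .......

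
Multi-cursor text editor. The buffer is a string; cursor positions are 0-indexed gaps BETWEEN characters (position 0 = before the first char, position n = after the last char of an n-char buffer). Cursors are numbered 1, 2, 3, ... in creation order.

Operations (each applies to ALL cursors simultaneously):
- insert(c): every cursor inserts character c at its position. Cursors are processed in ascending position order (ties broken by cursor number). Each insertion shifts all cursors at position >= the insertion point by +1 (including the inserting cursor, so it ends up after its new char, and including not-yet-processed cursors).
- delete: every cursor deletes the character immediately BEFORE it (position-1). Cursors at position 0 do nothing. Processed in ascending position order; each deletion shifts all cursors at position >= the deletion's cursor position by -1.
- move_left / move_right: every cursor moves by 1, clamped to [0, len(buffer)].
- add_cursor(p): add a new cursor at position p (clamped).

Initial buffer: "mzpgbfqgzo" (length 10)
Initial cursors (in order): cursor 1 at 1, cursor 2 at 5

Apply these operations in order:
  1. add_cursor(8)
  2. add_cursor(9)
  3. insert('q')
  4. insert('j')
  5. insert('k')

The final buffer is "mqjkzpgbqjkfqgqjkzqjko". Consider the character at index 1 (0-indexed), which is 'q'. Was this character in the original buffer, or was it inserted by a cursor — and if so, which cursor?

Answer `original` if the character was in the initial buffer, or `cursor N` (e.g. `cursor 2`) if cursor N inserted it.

Answer: cursor 1

Derivation:
After op 1 (add_cursor(8)): buffer="mzpgbfqgzo" (len 10), cursors c1@1 c2@5 c3@8, authorship ..........
After op 2 (add_cursor(9)): buffer="mzpgbfqgzo" (len 10), cursors c1@1 c2@5 c3@8 c4@9, authorship ..........
After op 3 (insert('q')): buffer="mqzpgbqfqgqzqo" (len 14), cursors c1@2 c2@7 c3@11 c4@13, authorship .1....2...3.4.
After op 4 (insert('j')): buffer="mqjzpgbqjfqgqjzqjo" (len 18), cursors c1@3 c2@9 c3@14 c4@17, authorship .11....22...33.44.
After op 5 (insert('k')): buffer="mqjkzpgbqjkfqgqjkzqjko" (len 22), cursors c1@4 c2@11 c3@17 c4@21, authorship .111....222...333.444.
Authorship (.=original, N=cursor N): . 1 1 1 . . . . 2 2 2 . . . 3 3 3 . 4 4 4 .
Index 1: author = 1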